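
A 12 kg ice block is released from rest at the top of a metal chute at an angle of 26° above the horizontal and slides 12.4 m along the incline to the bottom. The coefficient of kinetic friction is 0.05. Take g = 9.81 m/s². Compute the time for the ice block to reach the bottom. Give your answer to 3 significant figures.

The weight component along the incline is mg sin 26° = 51.605 N and the normal force is N = mg cos 26° = 105.806 N.
Friction up the slope is f = μN = 0.05 × 105.806 = 5.290 N, so the net downslope force is 51.605 − 5.290 = 46.315 N and a = 46.315 / 12 = 3.8596 m/s².
Starting from rest, L = ½at², so t = √(2L/a) = √(2 × 12.4 / 3.8596) = 2.5349 s.

2.53 s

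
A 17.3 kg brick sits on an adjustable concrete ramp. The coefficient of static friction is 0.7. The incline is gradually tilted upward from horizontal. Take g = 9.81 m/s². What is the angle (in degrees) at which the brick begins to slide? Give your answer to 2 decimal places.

34.99°

At the threshold of sliding, static friction is at its maximum μ_s N and exactly balances the weight component along the incline: mg sin θ = μ_s mg cos θ.
Hence tan θ = μ_s = 0.7, so θ = arctan(0.7) = 34.9920°.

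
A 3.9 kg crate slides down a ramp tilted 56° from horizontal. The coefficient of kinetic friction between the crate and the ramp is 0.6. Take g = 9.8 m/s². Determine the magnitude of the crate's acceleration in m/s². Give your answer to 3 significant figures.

Resolving the weight along the incline: the component pulling the crate down the slope is mg sin 56° = 3.9 × 9.8 × 0.8290 = 31.684 N, and the normal force is N = mg cos 56° = 3.9 × 9.8 × 0.5592 = 21.373 N.
Kinetic friction acts up the slope with magnitude f = μN = 0.6 × 21.373 = 12.824 N.
Net force along the incline is 31.684 − 12.824 = 18.860 N, so a = 18.860 / 3.9 = 4.8359 m/s².

4.84 m/s²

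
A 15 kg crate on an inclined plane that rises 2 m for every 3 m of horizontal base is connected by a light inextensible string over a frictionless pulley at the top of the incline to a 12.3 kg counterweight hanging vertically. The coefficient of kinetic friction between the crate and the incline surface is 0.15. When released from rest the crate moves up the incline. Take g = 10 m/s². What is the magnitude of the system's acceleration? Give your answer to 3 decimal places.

For the crate on the incline: the weight component along the slope is m₁g sin 33.69° = 15 × 10 × 0.5547 = 83.205 N and the normal force is N = m₁g cos 33.69° = 124.808 N.
Kinetic friction opposes the crate's motion up the incline: f = μN = 0.15 × 124.808 = 18.721 N acting down the slope.
Newton's second law for the crate (up-slope positive): T − 83.205 − 18.721 = 15 a. For the hanging counterweight (downward positive): 12.3 × 10 − T = 12.3 a.
Adding the two equations eliminates T: 21.074 = 27.3 a, so a = 0.7719 m/s².

0.772 m/s²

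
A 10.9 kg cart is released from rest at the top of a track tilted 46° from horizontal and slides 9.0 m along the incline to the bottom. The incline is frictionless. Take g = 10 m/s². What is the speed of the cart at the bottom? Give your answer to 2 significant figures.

The weight component along the incline is mg sin 46° = 78.408 N and the normal force is N = mg cos 46° = 75.718 N.
With no friction, a = g sin 46° = 7.1934 m/s².
Starting from rest over a distance of 9.0 m, v² = 2aL = 2 × 7.1934 × 9.0 = 129.4812, so v = 11.3790 m/s.

11 m/s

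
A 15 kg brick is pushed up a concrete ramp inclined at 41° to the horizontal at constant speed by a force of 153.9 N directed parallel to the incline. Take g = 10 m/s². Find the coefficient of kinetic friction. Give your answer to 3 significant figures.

At constant speed ΣF = 0 along the incline. The applied 153.9 N acts up the slope; the weight component mg sin 41° = 98.409 N and kinetic friction μN both act down the slope.
So 153.9 = 98.409 + μ × 113.206, giving μ = (153.9 − 98.409) / 113.206 = 0.4902.

0.490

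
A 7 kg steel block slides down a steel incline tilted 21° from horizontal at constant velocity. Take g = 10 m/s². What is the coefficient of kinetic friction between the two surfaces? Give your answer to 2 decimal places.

At constant velocity the net force along the incline is zero: mg sin 21° = μ mg cos 21°.
So μ = tan 21° = 0.3584 / 0.9336 = 0.3839.

0.38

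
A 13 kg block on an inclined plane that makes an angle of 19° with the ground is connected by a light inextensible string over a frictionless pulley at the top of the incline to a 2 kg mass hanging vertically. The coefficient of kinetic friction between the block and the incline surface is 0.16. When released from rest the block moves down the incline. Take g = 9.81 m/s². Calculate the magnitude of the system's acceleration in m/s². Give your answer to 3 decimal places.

For the block on the incline: the weight component along the slope is m₁g sin 19° = 13 × 9.81 × 0.3256 = 41.524 N and the normal force is N = m₁g cos 19° = 120.582 N.
Kinetic friction opposes the block's motion down the incline: f = μN = 0.16 × 120.582 = 19.293 N acting up the slope.
Newton's second law for the block (down-slope positive): 41.524 − 19.293 − T = 13 a. For the hanging mass (upward positive): T − 2 × 9.81 = 2 a.
Adding the two equations eliminates T: 2.611 = 15 a, so a = 0.1741 m/s².

0.174 m/s²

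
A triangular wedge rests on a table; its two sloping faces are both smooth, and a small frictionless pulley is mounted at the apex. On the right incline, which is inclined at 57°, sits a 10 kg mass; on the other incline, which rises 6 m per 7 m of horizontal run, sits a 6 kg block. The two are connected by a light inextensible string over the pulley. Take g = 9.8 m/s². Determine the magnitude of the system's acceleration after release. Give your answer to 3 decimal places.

2.745 m/s²

Resolve each weight along its own incline: the 10 kg mass has component 10 × 9.8 × sin 57° = 82.190 N down its slope, and the 6 kg mass has 6 × 9.8 × sin 40.60° = 38.267 N down its slope.
The 10 kg side's 82.190 N exceeds the other side's 38.267 N, so that mass slides down and the 6 kg mass slides up. Taking that direction as positive, Newton's second law for the whole system gives 82.190 − 38.267 = (10 + 6) a, so a = 43.923 / 16 = 2.7452 m/s².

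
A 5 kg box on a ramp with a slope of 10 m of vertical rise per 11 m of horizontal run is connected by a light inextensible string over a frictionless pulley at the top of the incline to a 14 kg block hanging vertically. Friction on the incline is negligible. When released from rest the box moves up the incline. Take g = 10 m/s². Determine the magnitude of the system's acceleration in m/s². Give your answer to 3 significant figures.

For the box on the incline: the weight component along the slope is m₁g sin 42.27° = 5 × 10 × 0.6727 = 33.635 N and the normal force is N = m₁g cos 42.27° = 36.997 N.
Newton's second law for the box (up-slope positive): T − 33.635 = 5 a. For the hanging block (downward positive): 14 × 10 − T = 14 a.
Adding the two equations eliminates T: 106.365 = 19 a, so a = 5.5982 m/s².

5.60 m/s²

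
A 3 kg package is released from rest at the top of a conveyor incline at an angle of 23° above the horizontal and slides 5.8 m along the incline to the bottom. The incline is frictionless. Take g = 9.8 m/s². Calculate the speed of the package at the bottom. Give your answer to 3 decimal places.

The weight component along the incline is mg sin 23° = 11.487 N and the normal force is N = mg cos 23° = 27.063 N.
With no friction, a = g sin 23° = 3.8292 m/s².
Starting from rest over a distance of 5.8 m, v² = 2aL = 2 × 3.8292 × 5.8 = 44.4187, so v = 6.6647 m/s.

6.665 m/s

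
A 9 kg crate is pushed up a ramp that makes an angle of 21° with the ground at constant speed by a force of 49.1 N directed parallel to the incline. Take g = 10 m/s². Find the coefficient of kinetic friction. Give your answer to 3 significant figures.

0.201

At constant speed ΣF = 0 along the incline. The applied 49.1 N acts up the slope; the weight component mg sin 21° = 32.253 N and kinetic friction μN both act down the slope.
So 49.1 = 32.253 + μ × 84.022, giving μ = (49.1 − 32.253) / 84.022 = 0.2005.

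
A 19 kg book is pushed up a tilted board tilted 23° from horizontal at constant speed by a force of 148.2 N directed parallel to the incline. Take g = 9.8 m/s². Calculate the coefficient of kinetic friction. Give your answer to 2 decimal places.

0.44

At constant speed ΣF = 0 along the incline. The applied 148.2 N acts up the slope; the weight component mg sin 23° = 72.754 N and kinetic friction μN both act down the slope.
So 148.2 = 72.754 + μ × 171.398, giving μ = (148.2 − 72.754) / 171.398 = 0.4402.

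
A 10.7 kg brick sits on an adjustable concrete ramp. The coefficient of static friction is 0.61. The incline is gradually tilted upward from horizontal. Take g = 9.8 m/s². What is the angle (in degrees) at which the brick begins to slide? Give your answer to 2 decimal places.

31.38°

At the threshold of sliding, static friction is at its maximum μ_s N and exactly balances the weight component along the incline: mg sin θ = μ_s mg cos θ.
Hence tan θ = μ_s = 0.61, so θ = arctan(0.61) = 31.3832°.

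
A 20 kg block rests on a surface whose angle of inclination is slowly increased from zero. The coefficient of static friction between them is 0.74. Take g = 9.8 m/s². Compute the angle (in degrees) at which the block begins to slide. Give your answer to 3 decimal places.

At the threshold of sliding, static friction is at its maximum μ_s N and exactly balances the weight component along the incline: mg sin θ = μ_s mg cos θ.
Hence tan θ = μ_s = 0.74, so θ = arctan(0.74) = 36.5014°.

36.501°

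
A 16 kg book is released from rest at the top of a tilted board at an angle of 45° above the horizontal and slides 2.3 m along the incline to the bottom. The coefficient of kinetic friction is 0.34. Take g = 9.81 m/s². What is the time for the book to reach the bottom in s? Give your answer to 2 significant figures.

1.0 s

The weight component along the incline is mg sin 45° = 110.987 N and the normal force is N = mg cos 45° = 110.987 N.
Friction up the slope is f = μN = 0.34 × 110.987 = 37.736 N, so the net downslope force is 110.987 − 37.736 = 73.251 N and a = 73.251 / 16 = 4.5782 m/s².
Starting from rest, L = ½at², so t = √(2L/a) = √(2 × 2.3 / 4.5782) = 1.0024 s.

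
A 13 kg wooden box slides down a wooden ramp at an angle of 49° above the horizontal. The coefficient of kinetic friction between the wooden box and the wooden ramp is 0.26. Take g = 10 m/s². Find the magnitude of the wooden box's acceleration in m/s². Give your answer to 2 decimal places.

5.84 m/s²

Resolving the weight along the incline: the component pulling the wooden box down the slope is mg sin 49° = 13 × 10 × 0.7547 = 98.111 N, and the normal force is N = mg cos 49° = 13 × 10 × 0.6561 = 85.293 N.
Kinetic friction acts up the slope with magnitude f = μN = 0.26 × 85.293 = 22.176 N.
Net force along the incline is 98.111 − 22.176 = 75.935 N, so a = 75.935 / 13 = 5.8412 m/s².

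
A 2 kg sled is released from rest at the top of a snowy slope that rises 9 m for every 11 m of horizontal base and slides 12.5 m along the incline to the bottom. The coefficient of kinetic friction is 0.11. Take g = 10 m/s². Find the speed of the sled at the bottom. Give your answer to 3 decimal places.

11.706 m/s

The weight component along the incline is mg sin 39.29° = 12.665 N and the normal force is N = mg cos 39.29° = 15.479 N.
Friction up the slope is f = μN = 0.11 × 15.479 = 1.703 N, so the net downslope force is 12.665 − 1.703 = 10.962 N and a = 10.962 / 2 = 5.4810 m/s².
Starting from rest over a distance of 12.5 m, v² = 2aL = 2 × 5.4810 × 12.5 = 137.0250, so v = 11.7058 m/s.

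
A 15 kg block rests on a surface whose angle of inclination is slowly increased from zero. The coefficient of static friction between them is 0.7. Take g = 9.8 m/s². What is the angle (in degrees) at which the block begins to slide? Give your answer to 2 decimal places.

At the threshold of sliding, static friction is at its maximum μ_s N and exactly balances the weight component along the incline: mg sin θ = μ_s mg cos θ.
Hence tan θ = μ_s = 0.7, so θ = arctan(0.7) = 34.9920°.

34.99°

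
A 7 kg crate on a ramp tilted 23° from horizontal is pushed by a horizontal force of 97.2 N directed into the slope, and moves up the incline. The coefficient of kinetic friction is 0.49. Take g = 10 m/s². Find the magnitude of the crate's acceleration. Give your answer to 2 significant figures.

The horizontal push has components F cos 23° = 97.2 × 0.9205 = 89.473 N up the incline and F sin 23° = 97.2 × 0.3907 = 37.976 N pressing into the surface.
The normal force is therefore N = mg cos 23° + F sin 23° = 64.435 + 37.976 = 102.411 N, and kinetic friction down the slope is μN = 0.49 × 102.411 = 50.181 N.
Along the incline: F cos 23° − mg sin 23° − μN = ma, so 89.473 − 27.349 − 50.181 = 7 a, giving a = 1.7061 m/s².

1.7 m/s²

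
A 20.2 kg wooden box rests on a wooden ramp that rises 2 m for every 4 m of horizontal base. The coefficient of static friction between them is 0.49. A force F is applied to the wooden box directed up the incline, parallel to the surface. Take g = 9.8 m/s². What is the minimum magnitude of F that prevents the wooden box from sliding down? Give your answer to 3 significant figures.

The normal force is N = mg cos 26.57° = 177.061 N. With F at its minimum the wooden box is on the verge of sliding down, so static friction is at its maximum μ_s N = 0.49 × 177.061 = 86.760 N and acts up the slope.
Equilibrium along the incline: F + μ_s N = mg sin 26.57°, so F = 88.530 − 86.760 = 1.770 N.

1.77 N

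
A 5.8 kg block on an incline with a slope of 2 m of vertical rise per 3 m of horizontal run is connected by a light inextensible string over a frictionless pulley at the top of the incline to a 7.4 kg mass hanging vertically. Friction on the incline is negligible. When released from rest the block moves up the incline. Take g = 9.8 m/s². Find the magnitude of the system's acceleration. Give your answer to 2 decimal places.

For the block on the incline: the weight component along the slope is m₁g sin 33.69° = 5.8 × 9.8 × 0.5547 = 31.529 N and the normal force is N = m₁g cos 33.69° = 47.294 N.
Newton's second law for the block (up-slope positive): T − 31.529 = 5.8 a. For the hanging mass (downward positive): 7.4 × 9.8 − T = 7.4 a.
Adding the two equations eliminates T: 40.991 = 13.2 a, so a = 3.1054 m/s².

3.11 m/s²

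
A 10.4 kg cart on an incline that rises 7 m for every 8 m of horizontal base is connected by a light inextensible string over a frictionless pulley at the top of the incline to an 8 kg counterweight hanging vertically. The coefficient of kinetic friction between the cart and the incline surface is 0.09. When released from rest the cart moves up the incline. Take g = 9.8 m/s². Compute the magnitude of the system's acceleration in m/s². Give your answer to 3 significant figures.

For the cart on the incline: the weight component along the slope is m₁g sin 41.19° = 10.4 × 9.8 × 0.6585 = 67.114 N and the normal force is N = m₁g cos 41.19° = 76.703 N.
Kinetic friction opposes the cart's motion up the incline: f = μN = 0.09 × 76.703 = 6.903 N acting down the slope.
Newton's second law for the cart (up-slope positive): T − 67.114 − 6.903 = 10.4 a. For the hanging counterweight (downward positive): 8 × 9.8 − T = 8 a.
Adding the two equations eliminates T: 4.383 = 18.4 a, so a = 0.2382 m/s².

0.238 m/s²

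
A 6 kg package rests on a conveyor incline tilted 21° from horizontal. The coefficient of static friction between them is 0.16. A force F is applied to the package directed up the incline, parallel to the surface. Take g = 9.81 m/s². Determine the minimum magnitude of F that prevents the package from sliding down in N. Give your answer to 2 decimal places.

12.30 N

The normal force is N = mg cos 21° = 54.951 N. With F at its minimum the package is on the verge of sliding down, so static friction is at its maximum μ_s N = 0.16 × 54.951 = 8.792 N and acts up the slope.
Equilibrium along the incline: F + μ_s N = mg sin 21°, so F = 21.094 − 8.792 = 12.302 N.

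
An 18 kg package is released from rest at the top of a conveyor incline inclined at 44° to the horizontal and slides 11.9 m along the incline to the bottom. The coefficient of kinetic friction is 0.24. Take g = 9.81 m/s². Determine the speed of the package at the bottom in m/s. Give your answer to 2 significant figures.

The weight component along the incline is mg sin 44° = 122.663 N and the normal force is N = mg cos 44° = 127.021 N.
Friction up the slope is f = μN = 0.24 × 127.021 = 30.485 N, so the net downslope force is 122.663 − 30.485 = 92.178 N and a = 92.178 / 18 = 5.1210 m/s².
Starting from rest over a distance of 11.9 m, v² = 2aL = 2 × 5.1210 × 11.9 = 121.8798, so v = 11.0399 m/s.

11 m/s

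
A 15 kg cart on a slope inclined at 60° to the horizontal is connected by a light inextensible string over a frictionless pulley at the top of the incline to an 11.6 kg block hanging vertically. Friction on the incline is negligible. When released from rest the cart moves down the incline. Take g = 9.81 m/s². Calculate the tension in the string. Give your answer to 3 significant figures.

For the cart on the incline: the weight component along the slope is m₁g sin 60° = 15 × 9.81 × 0.8660 = 127.432 N and the normal force is N = m₁g cos 60° = 73.575 N.
Newton's second law for the cart (down-slope positive): 127.432 − T = 15 a. For the hanging block (upward positive): T − 11.6 × 9.81 = 11.6 a.
Adding the two equations eliminates T: 13.636 = 26.6 a, so a = 0.5126 m/s².
Then from the hanging block's equation, T = 11.6 × (9.81 + 0.5126) = 119.742 N.

120 N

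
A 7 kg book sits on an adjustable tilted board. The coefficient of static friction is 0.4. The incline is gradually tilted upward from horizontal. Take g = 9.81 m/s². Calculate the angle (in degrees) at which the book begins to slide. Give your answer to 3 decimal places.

21.801°

At the threshold of sliding, static friction is at its maximum μ_s N and exactly balances the weight component along the incline: mg sin θ = μ_s mg cos θ.
Hence tan θ = μ_s = 0.4, so θ = arctan(0.4) = 21.8014°.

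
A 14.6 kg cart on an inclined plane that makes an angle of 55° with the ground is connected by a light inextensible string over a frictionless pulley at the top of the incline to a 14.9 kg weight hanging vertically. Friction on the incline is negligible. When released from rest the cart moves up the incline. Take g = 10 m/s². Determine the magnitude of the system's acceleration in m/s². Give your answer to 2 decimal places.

1.00 m/s²

For the cart on the incline: the weight component along the slope is m₁g sin 55° = 14.6 × 10 × 0.8192 = 119.603 N and the normal force is N = m₁g cos 55° = 83.742 N.
Newton's second law for the cart (up-slope positive): T − 119.603 = 14.6 a. For the hanging weight (downward positive): 14.9 × 10 − T = 14.9 a.
Adding the two equations eliminates T: 29.397 = 29.5 a, so a = 0.9965 m/s².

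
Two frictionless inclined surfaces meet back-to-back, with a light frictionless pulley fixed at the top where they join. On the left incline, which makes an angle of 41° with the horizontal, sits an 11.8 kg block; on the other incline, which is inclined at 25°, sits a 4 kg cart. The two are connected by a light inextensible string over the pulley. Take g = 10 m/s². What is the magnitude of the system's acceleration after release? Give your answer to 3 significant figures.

3.83 m/s²

Resolve each weight along its own incline: the 11.8 kg mass has component 11.8 × 10 × sin 41° = 77.415 N down its slope, and the 4 kg mass has 4 × 10 × sin 25° = 16.905 N down its slope.
The 11.8 kg side's 77.415 N exceeds the other side's 16.905 N, so that mass slides down and the 4 kg mass slides up. Taking that direction as positive, Newton's second law for the whole system gives 77.415 − 16.905 = (11.8 + 4) a, so a = 60.510 / 15.8 = 3.8297 m/s².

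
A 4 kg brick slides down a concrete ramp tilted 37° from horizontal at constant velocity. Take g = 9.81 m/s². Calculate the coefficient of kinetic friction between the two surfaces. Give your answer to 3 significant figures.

At constant velocity the net force along the incline is zero: mg sin 37° = μ mg cos 37°.
So μ = tan 37° = 0.6018 / 0.7986 = 0.7536.

0.754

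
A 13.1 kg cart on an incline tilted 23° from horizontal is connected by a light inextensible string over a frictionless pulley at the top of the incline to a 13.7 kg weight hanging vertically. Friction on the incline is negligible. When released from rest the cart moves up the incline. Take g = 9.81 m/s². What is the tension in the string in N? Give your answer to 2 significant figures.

91 N

For the cart on the incline: the weight component along the slope is m₁g sin 23° = 13.1 × 9.81 × 0.3907 = 50.209 N and the normal force is N = m₁g cos 23° = 118.295 N.
Newton's second law for the cart (up-slope positive): T − 50.209 = 13.1 a. For the hanging weight (downward positive): 13.7 × 9.81 − T = 13.7 a.
Adding the two equations eliminates T: 84.188 = 26.8 a, so a = 3.1413 m/s².
Then from the hanging weight's equation, T = 13.7 × (9.81 − 3.1413) = 91.361 N.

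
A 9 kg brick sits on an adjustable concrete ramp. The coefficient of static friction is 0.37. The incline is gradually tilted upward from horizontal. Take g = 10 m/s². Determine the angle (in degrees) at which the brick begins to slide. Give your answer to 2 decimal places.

20.30°

At the threshold of sliding, static friction is at its maximum μ_s N and exactly balances the weight component along the incline: mg sin θ = μ_s mg cos θ.
Hence tan θ = μ_s = 0.37, so θ = arctan(0.37) = 20.3045°.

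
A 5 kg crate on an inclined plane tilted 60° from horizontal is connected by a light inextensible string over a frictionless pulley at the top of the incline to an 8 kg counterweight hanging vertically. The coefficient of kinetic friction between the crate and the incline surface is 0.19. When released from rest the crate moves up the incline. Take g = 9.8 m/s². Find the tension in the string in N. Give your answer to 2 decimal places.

59.13 N

For the crate on the incline: the weight component along the slope is m₁g sin 60° = 5 × 9.8 × 0.8660 = 42.434 N and the normal force is N = m₁g cos 60° = 24.500 N.
Kinetic friction opposes the crate's motion up the incline: f = μN = 0.19 × 24.500 = 4.655 N acting down the slope.
Newton's second law for the crate (up-slope positive): T − 42.434 − 4.655 = 5 a. For the hanging counterweight (downward positive): 8 × 9.8 − T = 8 a.
Adding the two equations eliminates T: 31.311 = 13 a, so a = 2.4085 m/s².
Then from the hanging counterweight's equation, T = 8 × (9.8 − 2.4085) = 59.132 N.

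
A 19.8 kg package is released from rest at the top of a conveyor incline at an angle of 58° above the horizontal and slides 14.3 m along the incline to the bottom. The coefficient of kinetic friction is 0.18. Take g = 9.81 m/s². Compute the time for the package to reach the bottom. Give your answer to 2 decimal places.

1.97 s

The weight component along the incline is mg sin 58° = 164.723 N and the normal force is N = mg cos 58° = 102.930 N.
Friction up the slope is f = μN = 0.18 × 102.930 = 18.527 N, so the net downslope force is 164.723 − 18.527 = 146.196 N and a = 146.196 / 19.8 = 7.3836 m/s².
Starting from rest, L = ½at², so t = √(2L/a) = √(2 × 14.3 / 7.3836) = 1.9681 s.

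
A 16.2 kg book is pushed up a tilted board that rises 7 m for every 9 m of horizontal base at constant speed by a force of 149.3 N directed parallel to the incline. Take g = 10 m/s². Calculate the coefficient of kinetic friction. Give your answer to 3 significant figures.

At constant speed ΣF = 0 along the incline. The applied 149.3 N acts up the slope; the weight component mg sin 37.87° = 99.458 N and kinetic friction μN both act down the slope.
So 149.3 = 99.458 + μ × 127.875, giving μ = (149.3 − 99.458) / 127.875 = 0.3898.

0.390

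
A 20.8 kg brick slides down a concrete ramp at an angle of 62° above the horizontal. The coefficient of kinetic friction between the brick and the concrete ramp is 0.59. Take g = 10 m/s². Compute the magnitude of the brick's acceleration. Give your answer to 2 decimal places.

Resolving the weight along the incline: the component pulling the brick down the slope is mg sin 62° = 20.8 × 10 × 0.8829 = 183.643 N, and the normal force is N = mg cos 62° = 20.8 × 10 × 0.4695 = 97.656 N.
Kinetic friction acts up the slope with magnitude f = μN = 0.59 × 97.656 = 57.617 N.
Net force along the incline is 183.643 − 57.617 = 126.026 N, so a = 126.026 / 20.8 = 6.0589 m/s².

6.06 m/s²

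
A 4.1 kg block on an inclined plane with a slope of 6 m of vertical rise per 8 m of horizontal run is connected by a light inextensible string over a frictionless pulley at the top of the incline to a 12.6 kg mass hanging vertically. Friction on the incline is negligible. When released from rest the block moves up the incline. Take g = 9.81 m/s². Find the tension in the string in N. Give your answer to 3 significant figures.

For the block on the incline: the weight component along the slope is m₁g sin 36.87° = 4.1 × 9.81 × 0.6000 = 24.133 N and the normal force is N = m₁g cos 36.87° = 32.177 N.
Newton's second law for the block (up-slope positive): T − 24.133 = 4.1 a. For the hanging mass (downward positive): 12.6 × 9.81 − T = 12.6 a.
Adding the two equations eliminates T: 99.473 = 16.7 a, so a = 5.9565 m/s².
Then from the hanging mass's equation, T = 12.6 × (9.81 − 5.9565) = 48.554 N.

48.6 N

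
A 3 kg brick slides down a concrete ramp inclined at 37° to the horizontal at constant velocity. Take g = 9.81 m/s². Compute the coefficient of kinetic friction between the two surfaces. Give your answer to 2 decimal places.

At constant velocity the net force along the incline is zero: mg sin 37° = μ mg cos 37°.
So μ = tan 37° = 0.6018 / 0.7986 = 0.7536.

0.75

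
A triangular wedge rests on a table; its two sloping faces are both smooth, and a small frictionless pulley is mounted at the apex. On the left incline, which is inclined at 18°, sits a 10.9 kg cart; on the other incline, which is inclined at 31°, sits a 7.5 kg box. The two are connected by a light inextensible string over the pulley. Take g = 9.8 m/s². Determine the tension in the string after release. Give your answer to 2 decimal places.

35.88 N

Resolve each weight along its own incline: the 10.9 kg mass has component 10.9 × 9.8 × sin 18° = 33.009 N down its slope, and the 7.5 kg mass has 7.5 × 9.8 × sin 31° = 37.855 N down its slope.
The 7.5 kg side's 37.855 N exceeds the other side's 33.009 N, so that mass slides down and the 10.9 kg mass slides up. Taking that direction as positive, Newton's second law for the whole system gives 37.855 − 33.009 = (10.9 + 7.5) a, so a = 4.846 / 18.4 = 0.2634 m/s².
For the 10.9 kg mass (up-slope positive): T − 33.009 = 10.9 × 0.2634, so T = 35.880 N.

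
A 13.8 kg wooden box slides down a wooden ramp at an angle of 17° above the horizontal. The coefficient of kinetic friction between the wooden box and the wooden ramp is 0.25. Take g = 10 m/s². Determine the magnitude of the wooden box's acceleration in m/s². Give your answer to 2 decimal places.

Resolving the weight along the incline: the component pulling the wooden box down the slope is mg sin 17° = 13.8 × 10 × 0.2924 = 40.351 N, and the normal force is N = mg cos 17° = 13.8 × 10 × 0.9563 = 131.969 N.
Kinetic friction acts up the slope with magnitude f = μN = 0.25 × 131.969 = 32.992 N.
Net force along the incline is 40.351 − 32.992 = 7.359 N, so a = 7.359 / 13.8 = 0.5333 m/s².

0.53 m/s²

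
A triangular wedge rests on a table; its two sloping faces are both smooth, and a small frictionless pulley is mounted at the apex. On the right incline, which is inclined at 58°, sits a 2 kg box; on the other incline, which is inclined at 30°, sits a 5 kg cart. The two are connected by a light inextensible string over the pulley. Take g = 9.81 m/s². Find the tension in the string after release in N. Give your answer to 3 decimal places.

18.892 N

Resolve each weight along its own incline: the 2 kg mass has component 2 × 9.81 × sin 58° = 16.639 N down its slope, and the 5 kg mass has 5 × 9.81 × sin 30° = 24.525 N down its slope.
The 5 kg side's 24.525 N exceeds the other side's 16.639 N, so that mass slides down and the 2 kg mass slides up. Taking that direction as positive, Newton's second law for the whole system gives 24.525 − 16.639 = (2 + 5) a, so a = 7.886 / 7 = 1.1266 m/s².
For the 2 kg mass (up-slope positive): T − 16.639 = 2 × 1.1266, so T = 18.892 N.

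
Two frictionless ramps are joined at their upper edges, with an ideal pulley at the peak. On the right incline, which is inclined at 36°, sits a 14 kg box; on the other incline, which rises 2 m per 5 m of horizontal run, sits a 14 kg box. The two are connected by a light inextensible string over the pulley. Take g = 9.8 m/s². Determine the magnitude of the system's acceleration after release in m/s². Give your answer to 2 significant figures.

Resolve each weight along its own incline: the 14 kg mass has component 14 × 9.8 × sin 36° = 80.644 N down its slope, and the 14 kg mass has 14 × 9.8 × sin 21.80° = 50.955 N down its slope.
The 14 kg side's 80.644 N exceeds the other side's 50.955 N, so that mass slides down and the 14 kg mass slides up. Taking that direction as positive, Newton's second law for the whole system gives 80.644 − 50.955 = (14 + 14) a, so a = 29.689 / 28 = 1.0603 m/s².

1.1 m/s²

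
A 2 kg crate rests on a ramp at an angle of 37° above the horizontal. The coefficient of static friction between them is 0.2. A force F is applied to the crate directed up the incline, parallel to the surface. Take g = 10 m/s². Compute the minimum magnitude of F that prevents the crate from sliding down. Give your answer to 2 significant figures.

The normal force is N = mg cos 37° = 15.973 N. With F at its minimum the crate is on the verge of sliding down, so static friction is at its maximum μ_s N = 0.2 × 15.973 = 3.195 N and acts up the slope.
Equilibrium along the incline: F + μ_s N = mg sin 37°, so F = 12.036 − 3.195 = 8.841 N.

8.8 N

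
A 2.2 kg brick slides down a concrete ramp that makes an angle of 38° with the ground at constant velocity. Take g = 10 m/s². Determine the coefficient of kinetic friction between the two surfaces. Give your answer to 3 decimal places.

0.781

At constant velocity the net force along the incline is zero: mg sin 38° = μ mg cos 38°.
So μ = tan 38° = 0.6157 / 0.7880 = 0.7813.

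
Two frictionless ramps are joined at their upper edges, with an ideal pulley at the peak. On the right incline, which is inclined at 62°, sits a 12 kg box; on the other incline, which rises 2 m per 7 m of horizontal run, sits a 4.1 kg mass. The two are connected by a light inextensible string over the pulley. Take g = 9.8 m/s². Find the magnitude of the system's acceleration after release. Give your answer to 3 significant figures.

Resolve each weight along its own incline: the 12 kg mass has component 12 × 9.8 × sin 62° = 103.835 N down its slope, and the 4.1 kg mass has 4.1 × 9.8 × sin 15.95° = 11.038 N down its slope.
The 12 kg side's 103.835 N exceeds the other side's 11.038 N, so that mass slides down and the 4.1 kg mass slides up. Taking that direction as positive, Newton's second law for the whole system gives 103.835 − 11.038 = (12 + 4.1) a, so a = 92.797 / 16.1 = 5.7638 m/s².

5.76 m/s²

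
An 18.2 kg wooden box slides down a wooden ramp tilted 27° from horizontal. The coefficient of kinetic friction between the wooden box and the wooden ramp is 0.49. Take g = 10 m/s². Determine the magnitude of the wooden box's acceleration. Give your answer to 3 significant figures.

Resolving the weight along the incline: the component pulling the wooden box down the slope is mg sin 27° = 18.2 × 10 × 0.4540 = 82.628 N, and the normal force is N = mg cos 27° = 18.2 × 10 × 0.8910 = 162.162 N.
Kinetic friction acts up the slope with magnitude f = μN = 0.49 × 162.162 = 79.459 N.
Net force along the incline is 82.628 − 79.459 = 3.169 N, so a = 3.169 / 18.2 = 0.1741 m/s².

0.174 m/s²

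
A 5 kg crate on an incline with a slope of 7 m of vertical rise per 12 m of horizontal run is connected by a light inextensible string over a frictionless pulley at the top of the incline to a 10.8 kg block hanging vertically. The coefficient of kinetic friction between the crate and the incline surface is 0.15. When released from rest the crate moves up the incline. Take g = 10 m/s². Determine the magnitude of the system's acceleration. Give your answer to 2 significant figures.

For the crate on the incline: the weight component along the slope is m₁g sin 30.26° = 5 × 10 × 0.5039 = 25.195 N and the normal force is N = m₁g cos 30.26° = 43.189 N.
Kinetic friction opposes the crate's motion up the incline: f = μN = 0.15 × 43.189 = 6.478 N acting down the slope.
Newton's second law for the crate (up-slope positive): T − 25.195 − 6.478 = 5 a. For the hanging block (downward positive): 10.8 × 10 − T = 10.8 a.
Adding the two equations eliminates T: 76.327 = 15.8 a, so a = 4.8308 m/s².

4.8 m/s²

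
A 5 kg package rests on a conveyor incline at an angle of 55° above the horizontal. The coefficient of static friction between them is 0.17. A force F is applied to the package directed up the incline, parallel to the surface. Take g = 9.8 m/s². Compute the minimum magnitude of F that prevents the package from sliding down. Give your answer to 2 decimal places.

The normal force is N = mg cos 55° = 28.105 N. With F at its minimum the package is on the verge of sliding down, so static friction is at its maximum μ_s N = 0.17 × 28.105 = 4.778 N and acts up the slope.
Equilibrium along the incline: F + μ_s N = mg sin 55°, so F = 40.138 − 4.778 = 35.360 N.

35.36 N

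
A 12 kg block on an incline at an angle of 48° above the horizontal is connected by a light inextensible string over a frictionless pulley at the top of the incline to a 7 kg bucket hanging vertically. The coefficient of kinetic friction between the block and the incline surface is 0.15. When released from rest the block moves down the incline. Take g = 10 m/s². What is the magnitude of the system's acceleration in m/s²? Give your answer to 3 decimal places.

For the block on the incline: the weight component along the slope is m₁g sin 48° = 12 × 10 × 0.7431 = 89.172 N and the normal force is N = m₁g cos 48° = 80.296 N.
Kinetic friction opposes the block's motion down the incline: f = μN = 0.15 × 80.296 = 12.044 N acting up the slope.
Newton's second law for the block (down-slope positive): 89.172 − 12.044 − T = 12 a. For the hanging bucket (upward positive): T − 7 × 10 = 7 a.
Adding the two equations eliminates T: 7.128 = 19 a, so a = 0.3752 m/s².

0.375 m/s²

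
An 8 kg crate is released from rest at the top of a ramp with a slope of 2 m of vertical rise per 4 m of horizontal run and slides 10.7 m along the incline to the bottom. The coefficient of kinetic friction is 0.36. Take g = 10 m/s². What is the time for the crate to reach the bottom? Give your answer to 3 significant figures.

4.13 s

The weight component along the incline is mg sin 26.57° = 35.777 N and the normal force is N = mg cos 26.57° = 71.554 N.
Friction up the slope is f = μN = 0.36 × 71.554 = 25.759 N, so the net downslope force is 35.777 − 25.759 = 10.018 N and a = 10.018 / 8 = 1.2523 m/s².
Starting from rest, L = ½at², so t = √(2L/a) = √(2 × 10.7 / 1.2523) = 4.1338 s.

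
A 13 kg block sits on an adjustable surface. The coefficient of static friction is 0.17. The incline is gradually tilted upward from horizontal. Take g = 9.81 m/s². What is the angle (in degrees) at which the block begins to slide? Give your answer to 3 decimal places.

9.648°

At the threshold of sliding, static friction is at its maximum μ_s N and exactly balances the weight component along the incline: mg sin θ = μ_s mg cos θ.
Hence tan θ = μ_s = 0.17, so θ = arctan(0.17) = 9.6480°.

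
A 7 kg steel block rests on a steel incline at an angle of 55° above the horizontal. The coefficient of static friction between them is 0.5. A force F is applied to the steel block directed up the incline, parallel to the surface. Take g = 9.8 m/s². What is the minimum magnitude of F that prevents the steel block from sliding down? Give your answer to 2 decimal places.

36.52 N

The normal force is N = mg cos 55° = 39.347 N. With F at its minimum the steel block is on the verge of sliding down, so static friction is at its maximum μ_s N = 0.5 × 39.347 = 19.674 N and acts up the slope.
Equilibrium along the incline: F + μ_s N = mg sin 55°, so F = 56.194 − 19.674 = 36.520 N.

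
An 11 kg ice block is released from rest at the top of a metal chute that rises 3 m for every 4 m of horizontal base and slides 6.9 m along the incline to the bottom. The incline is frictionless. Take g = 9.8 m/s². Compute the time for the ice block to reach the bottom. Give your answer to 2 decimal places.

1.53 s

The weight component along the incline is mg sin 36.87° = 64.680 N and the normal force is N = mg cos 36.87° = 86.240 N.
With no friction, a = g sin 36.87° = 5.8800 m/s².
Starting from rest, L = ½at², so t = √(2L/a) = √(2 × 6.9 / 5.8800) = 1.5320 s.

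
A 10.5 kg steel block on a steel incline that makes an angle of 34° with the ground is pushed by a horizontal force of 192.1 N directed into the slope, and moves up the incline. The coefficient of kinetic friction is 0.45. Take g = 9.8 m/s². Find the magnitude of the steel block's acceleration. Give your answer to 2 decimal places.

The horizontal push has components F cos 34° = 192.1 × 0.8290 = 159.251 N up the incline and F sin 34° = 192.1 × 0.5592 = 107.422 N pressing into the surface.
The normal force is therefore N = mg cos 34° + F sin 34° = 85.304 + 107.422 = 192.726 N, and kinetic friction down the slope is μN = 0.45 × 192.726 = 86.727 N.
Along the incline: F cos 34° − mg sin 34° − μN = ma, so 159.251 − 57.542 − 86.727 = 10.5 a, giving a = 1.4269 m/s².

1.43 m/s²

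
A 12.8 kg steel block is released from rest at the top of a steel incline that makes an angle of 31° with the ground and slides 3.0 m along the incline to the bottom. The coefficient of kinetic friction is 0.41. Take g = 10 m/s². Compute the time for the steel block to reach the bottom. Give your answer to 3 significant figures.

1.92 s

The weight component along the incline is mg sin 31° = 65.925 N and the normal force is N = mg cos 31° = 109.717 N.
Friction up the slope is f = μN = 0.41 × 109.717 = 44.984 N, so the net downslope force is 65.925 − 44.984 = 20.941 N and a = 20.941 / 12.8 = 1.6360 m/s².
Starting from rest, L = ½at², so t = √(2L/a) = √(2 × 3.0 / 1.6360) = 1.9151 s.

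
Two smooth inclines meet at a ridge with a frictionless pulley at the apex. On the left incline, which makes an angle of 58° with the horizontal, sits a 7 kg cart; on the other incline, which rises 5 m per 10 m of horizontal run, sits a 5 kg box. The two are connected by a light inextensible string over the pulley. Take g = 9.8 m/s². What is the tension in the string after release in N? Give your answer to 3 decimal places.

Resolve each weight along its own incline: the 7 kg mass has component 7 × 9.8 × sin 58° = 58.176 N down its slope, and the 5 kg mass has 5 × 9.8 × sin 26.57° = 21.913 N down its slope.
The 7 kg side's 58.176 N exceeds the other side's 21.913 N, so that mass slides down and the 5 kg mass slides up. Taking that direction as positive, Newton's second law for the whole system gives 58.176 − 21.913 = (7 + 5) a, so a = 36.263 / 12 = 3.0219 m/s².
For the 5 kg mass (up-slope positive): T − 21.913 = 5 × 3.0219, so T = 37.023 N.

37.023 N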